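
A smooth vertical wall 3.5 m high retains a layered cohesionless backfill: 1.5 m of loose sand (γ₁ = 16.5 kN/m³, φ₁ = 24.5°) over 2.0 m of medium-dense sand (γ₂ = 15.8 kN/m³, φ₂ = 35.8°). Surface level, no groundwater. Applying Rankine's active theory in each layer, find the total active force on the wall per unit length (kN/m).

28.9 kN/m

K_a1 = tan²(45°−24.5°/2) = 0.4137; K_a2 = tan²(45°−35.8°/2) = 0.2619.
Layer 1: σ at base = K_a1 γ₁ h₁ = 10.24 kPa; P₁ = ½×10.24×1.5 = 7.680.
Layer 2: σ_v at top = γ₁h₁ = 24.75; σ_h top = K_a2×24.75 = 6.481; σ_h base = K_a2×(24.75+15.8×2.0) = 14.76.
P₂ = ½(6.481+14.76)×2.0 = 21.24. Total P_a = 7.680+21.24 = 28.92 kN/m.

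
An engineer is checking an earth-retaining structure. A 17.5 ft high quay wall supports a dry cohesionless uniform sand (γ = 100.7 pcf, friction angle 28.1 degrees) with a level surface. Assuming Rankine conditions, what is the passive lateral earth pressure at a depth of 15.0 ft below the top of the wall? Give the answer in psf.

K_p = (1 + sin φ)/(1 − sin φ) = 2.781.
σ_h = K_p γ z = 2.781 × 100.7 × 15.0 = 4200 psf.

4200 psf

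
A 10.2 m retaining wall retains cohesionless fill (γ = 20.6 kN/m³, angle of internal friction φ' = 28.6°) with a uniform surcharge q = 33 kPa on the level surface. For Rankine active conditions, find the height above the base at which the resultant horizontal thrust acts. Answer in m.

K_a = 0.3525.
Triangular part P₁ = ½K_aγH² = 377.8 at H/3 = 3.400 m; rectangular part P₂ = K_a q H = 118.7 at H/2 = 5.100 m.
ȳ = (P₁·3.400 + P₂·5.100)/(P₁+P₂) = 3.806 m.

3.81 m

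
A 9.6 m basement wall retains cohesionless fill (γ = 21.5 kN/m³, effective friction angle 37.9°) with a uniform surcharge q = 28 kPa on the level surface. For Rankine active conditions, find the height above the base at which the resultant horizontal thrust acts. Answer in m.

3.54 m

K_a = 0.2389.
Triangular part P₁ = ½K_aγH² = 236.7 at H/3 = 3.200 m; rectangular part P₂ = K_a q H = 64.23 at H/2 = 4.800 m.
ȳ = (P₁·3.200 + P₂·4.800)/(P₁+P₂) = 3.541 m.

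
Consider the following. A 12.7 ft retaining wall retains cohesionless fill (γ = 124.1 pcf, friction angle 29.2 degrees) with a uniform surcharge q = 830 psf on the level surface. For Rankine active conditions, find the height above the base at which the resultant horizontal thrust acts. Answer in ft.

5.32 ft

K_a = 0.3442.
Triangular part P₁ = ½K_aγH² = 3445 at H/3 = 4.233 ft; rectangular part P₂ = K_a q H = 3628 at H/2 = 6.350 ft.
ȳ = (P₁·4.233 + P₂·6.350)/(P₁+P₂) = 5.319 ft.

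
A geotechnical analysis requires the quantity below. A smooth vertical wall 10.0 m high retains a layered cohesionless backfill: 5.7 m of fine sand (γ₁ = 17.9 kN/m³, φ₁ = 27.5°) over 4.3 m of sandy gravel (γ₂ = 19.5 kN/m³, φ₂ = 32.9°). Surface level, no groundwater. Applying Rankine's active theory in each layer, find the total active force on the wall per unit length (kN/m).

K_a1 = tan²(45°−27.5°/2) = 0.3682; K_a2 = tan²(45°−32.9°/2) = 0.2960.
Layer 1: σ at base = K_a1 γ₁ h₁ = 37.57 kPa; P₁ = ½×37.57×5.7 = 107.1.
Layer 2: σ_v at top = γ₁h₁ = 102.0; σ_h top = K_a2×102.0 = 30.20; σ_h base = K_a2×(102.0+19.5×4.3) = 55.03.
P₂ = ½(30.20+55.03)×4.3 = 183.2. Total P_a = 107.1+183.2 = 290.3 kN/m.

290 kN/m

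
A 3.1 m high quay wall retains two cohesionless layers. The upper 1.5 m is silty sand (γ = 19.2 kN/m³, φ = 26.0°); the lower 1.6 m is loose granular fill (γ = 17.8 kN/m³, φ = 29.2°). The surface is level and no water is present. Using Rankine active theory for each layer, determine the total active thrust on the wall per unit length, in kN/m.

K_a1 = tan²(45°−26.0°/2) = 0.3905; K_a2 = tan²(45°−29.2°/2) = 0.3442.
Layer 1: σ at base = K_a1 γ₁ h₁ = 11.25 kPa; P₁ = ½×11.25×1.5 = 8.434.
Layer 2: σ_v at top = γ₁h₁ = 28.80; σ_h top = K_a2×28.80 = 9.913; σ_h base = K_a2×(28.80+17.8×1.6) = 19.72.
P₂ = ½(9.913+19.72)×1.6 = 23.70. Total P_a = 8.434+23.70 = 32.14 kN/m.

32.1 kN/m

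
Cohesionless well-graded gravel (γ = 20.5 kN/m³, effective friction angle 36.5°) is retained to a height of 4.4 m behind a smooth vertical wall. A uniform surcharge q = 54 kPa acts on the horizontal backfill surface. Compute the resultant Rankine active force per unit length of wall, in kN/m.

K_a = tan²(45° − φ/2) = 0.2541.
Soil triangle: ½ K_a γ H² = 0.5×0.2541×20.5×4.4² = 50.42 kN/m.
Surcharge rectangle: K_a q H = 0.2541×54×4.4 = 60.36 kN/m.
Total = 50.42 + 60.36 = 110.8 kN/m.

111 kN/m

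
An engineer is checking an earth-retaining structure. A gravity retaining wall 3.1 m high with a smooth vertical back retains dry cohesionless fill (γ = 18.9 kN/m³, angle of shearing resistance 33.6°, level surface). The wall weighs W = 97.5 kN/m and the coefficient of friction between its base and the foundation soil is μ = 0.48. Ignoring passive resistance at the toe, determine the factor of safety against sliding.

1.79

K_a = tan²(45° − 33.6°/2) = 0.2875.
P_a = ½K_aγH² = 0.5×0.2875×18.9×3.1² = 26.11 kN/m, acting at H/3 = 1.033 m above the base.
FS_sliding = μW / P_a = 0.48×97.5 / 26.11 = 1.792.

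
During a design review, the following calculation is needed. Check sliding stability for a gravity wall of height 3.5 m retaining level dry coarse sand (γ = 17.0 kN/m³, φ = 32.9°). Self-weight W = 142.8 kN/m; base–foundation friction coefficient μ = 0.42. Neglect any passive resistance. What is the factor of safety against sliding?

K_a = tan²(45° − 32.9°/2) = 0.2960.
P_a = ½K_aγH² = 0.5×0.2960×17.0×3.5² = 30.82 kN/m, acting at H/3 = 1.167 m above the base.
FS_sliding = μW / P_a = 0.42×142.8 / 30.82 = 1.946.

1.95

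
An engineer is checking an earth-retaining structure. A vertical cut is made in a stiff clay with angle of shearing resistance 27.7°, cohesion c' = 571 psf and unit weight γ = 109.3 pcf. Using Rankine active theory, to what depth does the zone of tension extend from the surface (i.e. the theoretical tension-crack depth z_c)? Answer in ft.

17.3 ft

K_a = tan²(45° − 27.7°/2) = 0.3653; √K_a = 0.6044.
The active pressure is zero where K_a γ z = 2c√K_a, so z_c = 2c/(γ√K_a) = 2×571/(109.3×0.6044) = 17.29 ft.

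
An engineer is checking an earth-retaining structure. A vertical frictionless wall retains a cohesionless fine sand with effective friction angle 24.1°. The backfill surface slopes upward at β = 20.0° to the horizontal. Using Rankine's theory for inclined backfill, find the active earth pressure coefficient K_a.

0.579

K_a = cos β · (cos β − √(cos²β − cos²φ)) / (cos β + √(cos²β − cos²φ)).
cos β = 0.9397, cos φ = 0.9128, √(cos²β − cos²φ) = 0.2231.
K_a = 0.9397 × (0.9397 − 0.2231)/(0.9397 + 0.2231) = 0.5792.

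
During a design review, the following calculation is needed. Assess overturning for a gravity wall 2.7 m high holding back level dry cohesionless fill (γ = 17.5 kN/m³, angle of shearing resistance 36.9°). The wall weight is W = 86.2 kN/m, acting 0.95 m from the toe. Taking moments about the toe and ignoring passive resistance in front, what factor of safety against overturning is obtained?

5.71

K_a = tan²(45° − 36.9°/2) = 0.2497.
P_a = ½K_aγH² = 0.5×0.2497×17.5×2.7² = 15.93 kN/m, acting at H/3 = 0.9000 m above the base.
Overturning moment M_o = P_a × H/3 = 15.93 × 0.9000 = 14.33.
Resisting moment M_r = W × 0.95 = 86.2 × 0.95 = 81.89.
FS_overturning = M_r/M_o = 81.89/14.33 = 5.713.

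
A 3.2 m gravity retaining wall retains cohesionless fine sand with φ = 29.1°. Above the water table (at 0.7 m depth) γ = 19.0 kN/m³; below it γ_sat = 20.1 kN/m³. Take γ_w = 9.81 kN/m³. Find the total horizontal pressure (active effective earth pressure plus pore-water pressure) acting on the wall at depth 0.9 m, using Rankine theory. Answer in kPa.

7.27 kPa

K_a = (1 − sin φ)/(1 + sin φ) = 0.3456.
γ' = 20.1 − 9.81 = 10.29 kN/m³.
Effective vertical stress at 0.9 m: σ'_v = 19.0×0.7 + 10.29×0.200 = 15.36 kPa.
σ'_h = K_a σ'_v = 0.3456 × 15.36 = 5.308 kPa; u = γ_w × 0.200 = 1.962 kPa.
Total σ_h = 5.308 + 1.962 = 7.270 kPa.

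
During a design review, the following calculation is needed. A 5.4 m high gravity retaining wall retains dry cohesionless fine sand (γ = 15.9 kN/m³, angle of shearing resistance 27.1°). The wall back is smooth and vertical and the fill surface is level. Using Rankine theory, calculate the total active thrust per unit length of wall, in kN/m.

86.7 kN/m

K_a = tan²(45° − φ/2) = 0.3741.
P_a = ½ K_a γ H² = 0.5 × 0.3741 × 15.9 × 5.4² = 86.71 kN/m.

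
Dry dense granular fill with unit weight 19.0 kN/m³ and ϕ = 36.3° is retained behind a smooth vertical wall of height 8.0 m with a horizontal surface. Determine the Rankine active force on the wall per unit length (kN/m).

156 kN/m

K_a = tan²(45° − φ/2) = 0.2563.
P_a = ½ K_a γ H² = 0.5 × 0.2563 × 19.0 × 8.0² = 155.8 kN/m.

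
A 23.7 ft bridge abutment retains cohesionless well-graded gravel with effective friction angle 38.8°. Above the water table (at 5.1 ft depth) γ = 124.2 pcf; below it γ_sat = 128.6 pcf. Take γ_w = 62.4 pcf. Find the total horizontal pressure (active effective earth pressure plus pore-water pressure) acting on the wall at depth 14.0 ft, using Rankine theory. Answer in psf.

K_a = (1 − sin φ)/(1 + sin φ) = 0.2296.
γ' = 128.6 − 62.4 = 66.20 pcf.
Effective vertical stress at 14.0 ft: σ'_v = 124.2×5.1 + 66.20×8.90 = 1223 psf.
σ'_h = K_a σ'_v = 0.2296 × 1223 = 280.7 psf; u = γ_w × 8.90 = 555.4 psf.
Total σ_h = 280.7 + 555.4 = 836.0 psf.

836 psf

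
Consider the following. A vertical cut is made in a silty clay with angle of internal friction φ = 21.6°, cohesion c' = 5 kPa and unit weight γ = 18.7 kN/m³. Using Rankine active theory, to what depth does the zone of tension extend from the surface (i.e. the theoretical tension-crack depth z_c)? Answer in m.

K_a = tan²(45° − 21.6°/2) = 0.4619; √K_a = 0.6796.
The active pressure is zero where K_a γ z = 2c√K_a, so z_c = 2c/(γ√K_a) = 2×5/(18.7×0.6796) = 0.7869 m.

0.787 m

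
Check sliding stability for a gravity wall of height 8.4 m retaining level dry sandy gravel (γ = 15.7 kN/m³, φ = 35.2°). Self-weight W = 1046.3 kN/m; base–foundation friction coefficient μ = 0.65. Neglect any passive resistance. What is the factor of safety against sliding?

K_a = tan²(45° − 35.2°/2) = 0.2687.
P_a = ½K_aγH² = 0.5×0.2687×15.7×8.4² = 148.8 kN/m, acting at H/3 = 2.800 m above the base.
FS_sliding = μW / P_a = 0.65×1046.3 / 148.8 = 4.570.

4.57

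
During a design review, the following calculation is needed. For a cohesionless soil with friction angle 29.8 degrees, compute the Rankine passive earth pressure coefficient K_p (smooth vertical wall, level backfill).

K_p = (1 + sin φ)/(1 − sin φ) = tan²(45° + 29.8°/2) = 2.976.

2.98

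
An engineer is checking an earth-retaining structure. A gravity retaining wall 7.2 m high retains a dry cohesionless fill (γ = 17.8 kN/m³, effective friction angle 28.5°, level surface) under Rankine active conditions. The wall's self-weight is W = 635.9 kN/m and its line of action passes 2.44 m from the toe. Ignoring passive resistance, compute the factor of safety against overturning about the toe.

3.96

K_a = tan²(45° − 28.5°/2) = 0.3540.
P_a = ½K_aγH² = 0.5×0.3540×17.8×7.2² = 163.3 kN/m, acting at H/3 = 2.400 m above the base.
Overturning moment M_o = P_a × H/3 = 163.3 × 2.400 = 391.9.
Resisting moment M_r = W × 2.44 = 635.9 × 2.44 = 1552.
FS_overturning = M_r/M_o = 1552/391.9 = 3.959.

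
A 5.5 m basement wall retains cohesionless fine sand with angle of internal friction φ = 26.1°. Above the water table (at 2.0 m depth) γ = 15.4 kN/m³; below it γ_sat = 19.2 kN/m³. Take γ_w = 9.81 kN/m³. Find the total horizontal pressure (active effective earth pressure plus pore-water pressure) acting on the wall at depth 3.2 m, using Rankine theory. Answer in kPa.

K_a = (1 − sin φ)/(1 + sin φ) = 0.3889.
γ' = 19.2 − 9.81 = 9.390 kN/m³.
Effective vertical stress at 3.2 m: σ'_v = 15.4×2.0 + 9.390×1.20 = 42.07 kPa.
σ'_h = K_a σ'_v = 0.3889 × 42.07 = 16.36 kPa; u = γ_w × 1.20 = 11.77 kPa.
Total σ_h = 16.36 + 11.77 = 28.13 kPa.

28.1 kPa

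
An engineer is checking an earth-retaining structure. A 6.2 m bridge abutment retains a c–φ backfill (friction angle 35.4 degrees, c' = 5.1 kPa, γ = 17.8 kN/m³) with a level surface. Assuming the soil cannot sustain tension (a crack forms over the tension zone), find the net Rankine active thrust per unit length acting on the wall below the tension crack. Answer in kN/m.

61.4 kN/m

K_a = 0.2664; √K_a = 0.5161.
Tension-crack depth z_c = 2c/(γ√K_a) = 2×5.1/(17.8×0.5161) = 1.110 m.
σ_a at base = K_a γ H − 2c√K_a = 0.2664×17.8×6.2 − 2×5.1×0.5161 = 24.14 kPa.
P_a = ½ × 24.14 × (H − z_c) = 0.5×24.14×5.090 = 61.42 kN/m.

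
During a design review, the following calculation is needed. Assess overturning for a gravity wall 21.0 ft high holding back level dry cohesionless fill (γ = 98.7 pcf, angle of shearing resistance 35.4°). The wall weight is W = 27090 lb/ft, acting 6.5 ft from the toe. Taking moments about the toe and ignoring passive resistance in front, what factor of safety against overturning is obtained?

K_a = tan²(45° − 35.4°/2) = 0.2664.
P_a = ½K_aγH² = 0.5×0.2664×98.7×21.0² = 5798 lb/ft, acting at H/3 = 7.000 ft above the base.
Overturning moment M_o = P_a × H/3 = 5798 × 7.000 = 40580.
Resisting moment M_r = W × 6.5 = 27090 × 6.5 = 176100.
FS_overturning = M_r/M_o = 176100/40580 = 4.339.

4.34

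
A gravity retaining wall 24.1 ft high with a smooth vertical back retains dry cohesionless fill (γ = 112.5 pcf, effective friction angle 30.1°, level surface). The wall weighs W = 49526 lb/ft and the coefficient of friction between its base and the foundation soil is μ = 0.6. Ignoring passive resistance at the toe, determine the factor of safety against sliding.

2.74

K_a = tan²(45° − 30.1°/2) = 0.3320.
P_a = ½K_aγH² = 0.5×0.3320×112.5×24.1² = 10850 lb/ft, acting at H/3 = 8.033 ft above the base.
FS_sliding = μW / P_a = 0.6×49526 / 10850 = 2.740.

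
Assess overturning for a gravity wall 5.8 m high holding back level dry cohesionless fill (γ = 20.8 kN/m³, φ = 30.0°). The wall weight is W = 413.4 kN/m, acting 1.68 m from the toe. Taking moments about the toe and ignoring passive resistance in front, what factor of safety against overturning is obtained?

K_a = tan²(45° − 30.0°/2) = 0.3333.
P_a = ½K_aγH² = 0.5×0.3333×20.8×5.8² = 116.6 kN/m, acting at H/3 = 1.933 m above the base.
Overturning moment M_o = P_a × H/3 = 116.6 × 1.933 = 225.5.
Resisting moment M_r = W × 1.68 = 413.4 × 1.68 = 694.5.
FS_overturning = M_r/M_o = 694.5/225.5 = 3.080.

3.08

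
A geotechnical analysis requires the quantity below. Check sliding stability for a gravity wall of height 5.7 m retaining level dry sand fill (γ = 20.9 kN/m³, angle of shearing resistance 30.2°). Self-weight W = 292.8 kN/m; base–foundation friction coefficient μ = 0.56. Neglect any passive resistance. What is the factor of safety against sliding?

K_a = tan²(45° − 30.2°/2) = 0.3307.
P_a = ½K_aγH² = 0.5×0.3307×20.9×5.7² = 112.3 kN/m, acting at H/3 = 1.900 m above the base.
FS_sliding = μW / P_a = 0.56×292.8 / 112.3 = 1.461.

1.46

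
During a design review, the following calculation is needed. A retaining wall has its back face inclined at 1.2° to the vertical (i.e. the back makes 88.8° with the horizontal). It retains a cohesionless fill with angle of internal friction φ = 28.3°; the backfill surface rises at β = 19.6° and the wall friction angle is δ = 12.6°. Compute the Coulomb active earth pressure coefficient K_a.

K_a = sin²(α+φ) / [sin²α · sin(α−δ) · (1 + √{sin(φ+δ)sin(φ−β) / (sin(α−δ)sin(α+β))})²].
With α = 88.8°, φ = 28.3°, δ = 12.6°, β = 19.6°: K_a = 0.4630.

0.463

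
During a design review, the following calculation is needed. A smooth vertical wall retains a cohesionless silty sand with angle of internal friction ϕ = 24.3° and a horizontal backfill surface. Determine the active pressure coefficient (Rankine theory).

0.417

K_a = (1 − sin φ)/(1 + sin φ) = (1 − sin 24.3°)/(1 + sin 24.3°) = 0.4169.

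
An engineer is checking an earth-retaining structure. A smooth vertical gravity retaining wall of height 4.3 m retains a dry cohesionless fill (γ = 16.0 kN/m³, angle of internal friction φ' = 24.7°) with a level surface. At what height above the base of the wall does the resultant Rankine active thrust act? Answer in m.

1.43 m

K_a = 0.4106.
The pressure distribution is triangular, so the resultant acts at H/3 above the base = 4.3/3 = 1.433 m.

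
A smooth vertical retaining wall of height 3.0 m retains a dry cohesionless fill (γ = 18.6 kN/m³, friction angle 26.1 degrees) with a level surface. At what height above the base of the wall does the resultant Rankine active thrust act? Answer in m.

K_a = 0.3889.
The pressure distribution is triangular, so the resultant acts at H/3 above the base = 3.0/3 = 1.000 m.

1.00 m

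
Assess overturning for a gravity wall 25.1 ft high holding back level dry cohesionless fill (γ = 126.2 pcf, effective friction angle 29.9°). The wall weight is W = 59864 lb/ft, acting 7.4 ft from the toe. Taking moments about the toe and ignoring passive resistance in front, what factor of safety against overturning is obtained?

3.98

K_a = tan²(45° − 29.9°/2) = 0.3347.
P_a = ½K_aγH² = 0.5×0.3347×126.2×25.1² = 13300 lb/ft, acting at H/3 = 8.367 ft above the base.
Overturning moment M_o = P_a × H/3 = 13300 × 8.367 = 111300.
Resisting moment M_r = W × 7.4 = 59864 × 7.4 = 443000.
FS_overturning = M_r/M_o = 443000/111300 = 3.980.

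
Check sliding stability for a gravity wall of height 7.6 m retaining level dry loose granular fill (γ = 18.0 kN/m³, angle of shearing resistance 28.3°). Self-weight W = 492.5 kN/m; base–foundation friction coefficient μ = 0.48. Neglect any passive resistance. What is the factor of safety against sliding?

1.27

K_a = tan²(45° − 28.3°/2) = 0.3568.
P_a = ½K_aγH² = 0.5×0.3568×18.0×7.6² = 185.5 kN/m, acting at H/3 = 2.533 m above the base.
FS_sliding = μW / P_a = 0.48×492.5 / 185.5 = 1.275.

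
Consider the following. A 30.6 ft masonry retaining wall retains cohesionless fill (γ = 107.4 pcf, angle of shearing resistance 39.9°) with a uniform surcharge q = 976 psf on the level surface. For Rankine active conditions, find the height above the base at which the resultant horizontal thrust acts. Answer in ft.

K_a = 0.2184.
Triangular part P₁ = ½K_aγH² = 10980 at H/3 = 10.20 ft; rectangular part P₂ = K_a q H = 6524 at H/2 = 15.30 ft.
ȳ = (P₁·10.20 + P₂·15.30)/(P₁+P₂) = 12.10 ft.

12.1 ft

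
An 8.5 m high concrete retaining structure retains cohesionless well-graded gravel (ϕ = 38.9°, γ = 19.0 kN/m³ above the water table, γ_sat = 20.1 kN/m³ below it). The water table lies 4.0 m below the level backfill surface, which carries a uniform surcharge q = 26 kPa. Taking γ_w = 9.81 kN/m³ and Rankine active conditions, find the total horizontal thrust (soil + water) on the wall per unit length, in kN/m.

287 kN/m

K_a = tan²(45° − φ/2) = 0.2285.
γ' = 20.1 − 9.81 = 10.29 kN/m³. h₂ = H − d_w = 4.5 m.
σ'_h: at surface K_a·q = 5.942; at WT K_a(q+γd_w) = 23.31; at base K_a(q+γd_w+γ'h₂) = 33.89 kPa.
P₁ = ½(5.942+23.31)×4.0 = 58.50; P₂ = ½(23.31+33.89)×4.5 = 128.7; P_w = ½γ_w h₂² = 99.33.
Total = 58.50+128.7+99.33 = 286.5 kN/m.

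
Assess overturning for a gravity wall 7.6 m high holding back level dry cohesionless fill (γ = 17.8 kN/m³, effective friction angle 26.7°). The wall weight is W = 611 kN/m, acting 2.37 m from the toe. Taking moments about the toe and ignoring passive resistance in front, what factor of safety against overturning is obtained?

K_a = tan²(45° − 26.7°/2) = 0.3800.
P_a = ½K_aγH² = 0.5×0.3800×17.8×7.6² = 195.3 kN/m, acting at H/3 = 2.533 m above the base.
Overturning moment M_o = P_a × H/3 = 195.3 × 2.533 = 494.8.
Resisting moment M_r = W × 2.37 = 611 × 2.37 = 1448.
FS_overturning = M_r/M_o = 1448/494.8 = 2.926.

2.93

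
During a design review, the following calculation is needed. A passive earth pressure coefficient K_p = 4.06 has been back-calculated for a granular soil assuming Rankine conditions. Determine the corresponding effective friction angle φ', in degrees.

K_p = (1+sin φ)/(1−sin φ) ⇒ sin φ = (K_p − 1)/(K_p + 1) = 0.6047.
φ = arcsin(0.6047) = 37.21°.

37.2°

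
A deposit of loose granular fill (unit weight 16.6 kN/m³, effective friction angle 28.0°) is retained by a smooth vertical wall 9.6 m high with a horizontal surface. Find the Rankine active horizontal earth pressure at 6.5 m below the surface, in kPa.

K_a = (1 − sin φ)/(1 + sin φ) = 0.3610.
σ_h = K_a γ z = 0.3610 × 16.6 × 6.5 = 38.96 kPa.

39.0 kPa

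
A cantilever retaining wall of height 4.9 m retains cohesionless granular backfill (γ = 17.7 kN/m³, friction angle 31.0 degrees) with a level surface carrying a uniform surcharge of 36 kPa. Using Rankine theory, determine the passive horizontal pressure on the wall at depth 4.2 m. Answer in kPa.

K_p = (1 + sin φ)/(1 − sin φ) = 3.124.
σ_v = γz + q = 17.7 × 4.2 + 36 = 110.3 kPa.
σ_h = K_p σ_v = 3.124 × 110.3 = 344.7 kPa.

345 kPa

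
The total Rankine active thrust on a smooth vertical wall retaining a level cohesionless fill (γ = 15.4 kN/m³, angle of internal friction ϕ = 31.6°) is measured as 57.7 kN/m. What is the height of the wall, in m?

K_a = 0.3123. P_a = ½ K_a γ H² ⇒ H = √(2P_a/(K_a γ)).
H = √(2×57.7/(0.3123×15.4)) = 4.898 m.

4.90 m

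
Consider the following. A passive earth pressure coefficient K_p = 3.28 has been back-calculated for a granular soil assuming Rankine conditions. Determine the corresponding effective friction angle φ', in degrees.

K_p = (1+sin φ)/(1−sin φ) ⇒ sin φ = (K_p − 1)/(K_p + 1) = 0.5327.
φ = arcsin(0.5327) = 32.19°.

32.2°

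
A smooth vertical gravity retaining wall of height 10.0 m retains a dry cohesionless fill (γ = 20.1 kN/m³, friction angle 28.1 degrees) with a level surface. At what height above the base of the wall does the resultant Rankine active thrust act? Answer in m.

K_a = 0.3596.
The pressure distribution is triangular, so the resultant acts at H/3 above the base = 10.0/3 = 3.333 m.

3.33 m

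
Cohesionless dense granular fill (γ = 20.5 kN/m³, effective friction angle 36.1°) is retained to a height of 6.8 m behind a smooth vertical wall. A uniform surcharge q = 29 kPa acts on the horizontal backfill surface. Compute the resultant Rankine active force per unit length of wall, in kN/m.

173 kN/m

K_a = tan²(45° − φ/2) = 0.2585.
Soil triangle: ½ K_a γ H² = 0.5×0.2585×20.5×6.8² = 122.5 kN/m.
Surcharge rectangle: K_a q H = 0.2585×29×6.8 = 50.98 kN/m.
Total = 122.5 + 50.98 = 173.5 kN/m.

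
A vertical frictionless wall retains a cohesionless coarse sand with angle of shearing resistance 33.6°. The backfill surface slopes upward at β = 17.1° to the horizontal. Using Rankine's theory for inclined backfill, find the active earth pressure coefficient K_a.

K_a = cos β · (cos β − √(cos²β − cos²φ)) / (cos β + √(cos²β − cos²φ)).
cos β = 0.9558, cos φ = 0.8329, √(cos²β − cos²φ) = 0.4688.
K_a = 0.9558 × (0.9558 − 0.4688)/(0.9558 + 0.4688) = 0.3267.

0.327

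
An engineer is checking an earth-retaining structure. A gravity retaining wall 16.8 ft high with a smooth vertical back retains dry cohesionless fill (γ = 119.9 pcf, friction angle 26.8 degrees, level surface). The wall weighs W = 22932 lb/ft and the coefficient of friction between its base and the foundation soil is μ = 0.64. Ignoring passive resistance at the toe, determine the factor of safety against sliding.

2.29

K_a = tan²(45° − 26.8°/2) = 0.3785.
P_a = ½K_aγH² = 0.5×0.3785×119.9×16.8² = 6404 lb/ft, acting at H/3 = 5.600 ft above the base.
FS_sliding = μW / P_a = 0.64×22932 / 6404 = 2.292.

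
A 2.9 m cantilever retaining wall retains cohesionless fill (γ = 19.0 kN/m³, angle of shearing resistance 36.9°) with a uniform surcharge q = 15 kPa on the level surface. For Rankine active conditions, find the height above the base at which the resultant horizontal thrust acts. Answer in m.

1.14 m

K_a = 0.2497.
Triangular part P₁ = ½K_aγH² = 19.95 at H/3 = 0.9667 m; rectangular part P₂ = K_a q H = 10.86 at H/2 = 1.450 m.
ȳ = (P₁·0.9667 + P₂·1.450)/(P₁+P₂) = 1.137 m.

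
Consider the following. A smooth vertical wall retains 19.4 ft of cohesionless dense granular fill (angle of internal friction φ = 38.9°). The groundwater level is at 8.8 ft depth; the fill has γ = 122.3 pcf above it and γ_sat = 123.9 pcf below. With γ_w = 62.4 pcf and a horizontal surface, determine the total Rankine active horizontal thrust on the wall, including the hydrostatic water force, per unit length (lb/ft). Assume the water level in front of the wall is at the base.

K_a = tan²(45° − φ/2) = 0.2285.
γ' = 123.9 − 62.4 = 61.50 pcf. Depth below WT = 10.6 ft.
σ'_h at WT = K_a γ d_w = 246.0 psf; at base = 246.0 + K_a γ' × 10.6 = 394.9 psf.
P₁ (0–8.8 ft) = ½×246.0×8.8 = 1082. P₂ (8.8–19.4 ft) = ½(246.0+394.9)×10.6 = 3397.
P_w = ½ γ_w h₂² = 0.5×62.4×10.6² = 3506. Total = 1082+3397+3506 = 7984 lb/ft.

7980 lb/ft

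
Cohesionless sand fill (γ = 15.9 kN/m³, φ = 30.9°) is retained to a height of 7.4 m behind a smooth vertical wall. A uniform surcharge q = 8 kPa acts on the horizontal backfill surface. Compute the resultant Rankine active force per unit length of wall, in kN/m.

159 kN/m

K_a = tan²(45° − φ/2) = 0.3214.
Soil triangle: ½ K_a γ H² = 0.5×0.3214×15.9×7.4² = 139.9 kN/m.
Surcharge rectangle: K_a q H = 0.3214×8×7.4 = 19.03 kN/m.
Total = 139.9 + 19.03 = 158.9 kN/m.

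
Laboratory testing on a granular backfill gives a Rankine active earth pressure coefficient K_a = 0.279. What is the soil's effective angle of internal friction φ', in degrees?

34.3°

K_a = tan²(45° − φ/2) ⇒ 45° − φ/2 = arctan(√0.279) = 27.84°.
φ = 2(45° − 27.84°) = 34.31°.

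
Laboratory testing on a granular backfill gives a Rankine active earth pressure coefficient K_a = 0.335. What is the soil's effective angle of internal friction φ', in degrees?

K_a = tan²(45° − φ/2) ⇒ 45° − φ/2 = arctan(√0.335) = 30.06°.
φ = 2(45° − 30.06°) = 29.88°.

29.9°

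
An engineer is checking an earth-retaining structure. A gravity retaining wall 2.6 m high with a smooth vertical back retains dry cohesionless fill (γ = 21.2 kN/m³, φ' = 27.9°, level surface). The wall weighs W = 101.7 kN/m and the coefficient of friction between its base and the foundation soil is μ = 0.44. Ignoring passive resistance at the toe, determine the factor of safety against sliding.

1.72

K_a = tan²(45° − 27.9°/2) = 0.3625.
P_a = ½K_aγH² = 0.5×0.3625×21.2×2.6² = 25.97 kN/m, acting at H/3 = 0.8667 m above the base.
FS_sliding = μW / P_a = 0.44×101.7 / 25.97 = 1.723.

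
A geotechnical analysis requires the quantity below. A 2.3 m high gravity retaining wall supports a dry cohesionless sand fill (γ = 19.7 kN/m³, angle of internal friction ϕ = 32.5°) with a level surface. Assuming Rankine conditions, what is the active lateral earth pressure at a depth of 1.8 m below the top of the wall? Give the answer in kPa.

10.7 kPa

K_a = (1 − sin φ)/(1 + sin φ) = 0.3010.
σ_h = K_a γ z = 0.3010 × 19.7 × 1.8 = 10.67 kPa.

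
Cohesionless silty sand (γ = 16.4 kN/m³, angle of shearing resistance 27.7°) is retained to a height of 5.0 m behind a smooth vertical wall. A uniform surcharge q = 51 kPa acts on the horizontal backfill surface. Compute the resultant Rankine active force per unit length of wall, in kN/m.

168 kN/m

K_a = tan²(45° − φ/2) = 0.3653.
Soil triangle: ½ K_a γ H² = 0.5×0.3653×16.4×5.0² = 74.89 kN/m.
Surcharge rectangle: K_a q H = 0.3653×51×5.0 = 93.16 kN/m.
Total = 74.89 + 93.16 = 168.1 kN/m.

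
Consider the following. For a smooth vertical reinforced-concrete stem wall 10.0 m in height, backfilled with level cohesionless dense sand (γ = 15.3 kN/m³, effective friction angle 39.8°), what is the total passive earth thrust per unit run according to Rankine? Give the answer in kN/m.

K_p = tan²(45° + φ/2) = 4.557.
P_p = ½ K_p γ H² = 0.5 × 4.557 × 15.3 × 10.0² = 3486 kN/m.

3490 kN/m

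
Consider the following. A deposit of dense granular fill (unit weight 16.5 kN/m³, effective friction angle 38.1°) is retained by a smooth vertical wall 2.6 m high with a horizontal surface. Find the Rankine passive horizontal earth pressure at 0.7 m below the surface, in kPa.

K_p = (1 + sin φ)/(1 − sin φ) = 4.222.
σ_h = K_p γ z = 4.222 × 16.5 × 0.7 = 48.77 kPa.

48.8 kPa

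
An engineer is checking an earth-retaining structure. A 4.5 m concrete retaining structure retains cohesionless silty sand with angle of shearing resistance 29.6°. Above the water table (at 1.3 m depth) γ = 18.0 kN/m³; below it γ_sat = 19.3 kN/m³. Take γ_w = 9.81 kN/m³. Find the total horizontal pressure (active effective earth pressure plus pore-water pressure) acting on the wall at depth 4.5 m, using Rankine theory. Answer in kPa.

49.6 kPa

K_a = (1 − sin φ)/(1 + sin φ) = 0.3387.
γ' = 19.3 − 9.81 = 9.490 kN/m³.
Effective vertical stress at 4.5 m: σ'_v = 18.0×1.3 + 9.490×3.20 = 53.77 kPa.
σ'_h = K_a σ'_v = 0.3387 × 53.77 = 18.21 kPa; u = γ_w × 3.20 = 31.39 kPa.
Total σ_h = 18.21 + 31.39 = 49.61 kPa.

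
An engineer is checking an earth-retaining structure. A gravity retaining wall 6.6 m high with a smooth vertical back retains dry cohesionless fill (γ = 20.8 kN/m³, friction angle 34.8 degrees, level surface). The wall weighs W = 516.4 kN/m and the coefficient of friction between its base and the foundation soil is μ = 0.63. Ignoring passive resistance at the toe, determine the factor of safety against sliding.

K_a = tan²(45° − 34.8°/2) = 0.2733.
P_a = ½K_aγH² = 0.5×0.2733×20.8×6.6² = 123.8 kN/m, acting at H/3 = 2.200 m above the base.
FS_sliding = μW / P_a = 0.63×516.4 / 123.8 = 2.628.

2.63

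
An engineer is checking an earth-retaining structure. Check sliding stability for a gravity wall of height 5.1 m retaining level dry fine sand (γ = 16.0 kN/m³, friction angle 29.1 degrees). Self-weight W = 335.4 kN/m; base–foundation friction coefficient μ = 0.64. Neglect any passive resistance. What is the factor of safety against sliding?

2.99

K_a = tan²(45° − 29.1°/2) = 0.3456.
P_a = ½K_aγH² = 0.5×0.3456×16.0×5.1² = 71.91 kN/m, acting at H/3 = 1.700 m above the base.
FS_sliding = μW / P_a = 0.64×335.4 / 71.91 = 2.985.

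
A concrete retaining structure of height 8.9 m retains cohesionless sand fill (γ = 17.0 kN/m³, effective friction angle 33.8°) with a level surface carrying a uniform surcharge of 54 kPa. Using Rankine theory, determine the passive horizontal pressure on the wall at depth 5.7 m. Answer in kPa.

K_p = (1 + sin φ)/(1 − sin φ) = 3.508.
σ_v = γz + q = 17.0 × 5.7 + 54 = 150.9 kPa.
σ_h = K_p σ_v = 3.508 × 150.9 = 529.3 kPa.

529 kPa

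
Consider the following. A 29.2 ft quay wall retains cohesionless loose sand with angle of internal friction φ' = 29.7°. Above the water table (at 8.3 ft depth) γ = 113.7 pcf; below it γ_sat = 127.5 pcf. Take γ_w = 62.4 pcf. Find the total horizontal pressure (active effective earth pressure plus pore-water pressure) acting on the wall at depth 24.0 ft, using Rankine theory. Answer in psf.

K_a = (1 − sin φ)/(1 + sin φ) = 0.3374.
γ' = 127.5 − 62.4 = 65.10 pcf.
Effective vertical stress at 24.0 ft: σ'_v = 113.7×8.3 + 65.10×15.7 = 1966 psf.
σ'_h = K_a σ'_v = 0.3374 × 1966 = 663.2 psf; u = γ_w × 15.7 = 979.7 psf.
Total σ_h = 663.2 + 979.7 = 1643 psf.

1640 psf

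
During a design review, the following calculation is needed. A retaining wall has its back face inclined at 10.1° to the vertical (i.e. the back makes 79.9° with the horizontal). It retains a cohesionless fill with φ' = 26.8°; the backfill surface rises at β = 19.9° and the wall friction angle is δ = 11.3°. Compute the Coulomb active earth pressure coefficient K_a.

K_a = sin²(α+φ) / [sin²α · sin(α−δ) · (1 + √{sin(φ+δ)sin(φ−β) / (sin(α−δ)sin(α+β))})²].
With α = 79.9°, φ = 26.8°, δ = 11.3°, β = 19.9°: K_a = 0.6164.

0.616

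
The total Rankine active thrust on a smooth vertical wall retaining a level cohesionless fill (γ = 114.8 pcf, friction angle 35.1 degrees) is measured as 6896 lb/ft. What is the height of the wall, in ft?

21.1 ft

K_a = 0.2698. P_a = ½ K_a γ H² ⇒ H = √(2P_a/(K_a γ)).
H = √(2×6896/(0.2698×114.8)) = 21.10 ft.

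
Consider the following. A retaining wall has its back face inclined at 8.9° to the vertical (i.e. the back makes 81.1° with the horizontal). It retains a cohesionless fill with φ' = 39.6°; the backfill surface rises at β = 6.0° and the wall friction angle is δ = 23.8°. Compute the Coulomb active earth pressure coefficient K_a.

0.288

K_a = sin²(α+φ) / [sin²α · sin(α−δ) · (1 + √{sin(φ+δ)sin(φ−β) / (sin(α−δ)sin(α+β))})²].
With α = 81.1°, φ = 39.6°, δ = 23.8°, β = 6.0°: K_a = 0.2882.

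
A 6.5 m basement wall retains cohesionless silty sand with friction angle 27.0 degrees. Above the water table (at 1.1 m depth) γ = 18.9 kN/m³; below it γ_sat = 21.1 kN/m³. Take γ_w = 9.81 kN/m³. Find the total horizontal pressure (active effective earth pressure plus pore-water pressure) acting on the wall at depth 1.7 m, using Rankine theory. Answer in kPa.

K_a = (1 − sin φ)/(1 + sin φ) = 0.3755.
γ' = 21.1 − 9.81 = 11.29 kN/m³.
Effective vertical stress at 1.7 m: σ'_v = 18.9×1.1 + 11.29×0.600 = 27.56 kPa.
σ'_h = K_a σ'_v = 0.3755 × 27.56 = 10.35 kPa; u = γ_w × 0.600 = 5.886 kPa.
Total σ_h = 10.35 + 5.886 = 16.24 kPa.

16.2 kPa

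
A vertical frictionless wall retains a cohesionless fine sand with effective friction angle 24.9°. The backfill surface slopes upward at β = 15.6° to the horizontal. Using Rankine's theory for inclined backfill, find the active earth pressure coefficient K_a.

K_a = cos β · (cos β − √(cos²β − cos²φ)) / (cos β + √(cos²β − cos²φ)).
cos β = 0.9632, cos φ = 0.9070, √(cos²β − cos²φ) = 0.3240.
K_a = 0.9632 × (0.9632 − 0.3240)/(0.9632 + 0.3240) = 0.4783.

0.478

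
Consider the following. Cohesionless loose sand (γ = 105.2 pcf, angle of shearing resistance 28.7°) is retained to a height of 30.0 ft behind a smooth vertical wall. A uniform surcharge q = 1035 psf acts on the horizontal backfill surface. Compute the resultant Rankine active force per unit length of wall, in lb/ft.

27500 lb/ft

K_a = tan²(45° − φ/2) = 0.3511.
Soil triangle: ½ K_a γ H² = 0.5×0.3511×105.2×30.0² = 16620 lb/ft.
Surcharge rectangle: K_a q H = 0.3511×1035×30.0 = 10900 lb/ft.
Total = 16620 + 10900 = 27530 lb/ft.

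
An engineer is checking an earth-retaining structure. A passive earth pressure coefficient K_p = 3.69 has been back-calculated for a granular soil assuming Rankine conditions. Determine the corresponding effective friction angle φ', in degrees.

K_p = (1+sin φ)/(1−sin φ) ⇒ sin φ = (K_p − 1)/(K_p + 1) = 0.5736.
φ = arcsin(0.5736) = 35.00°.

35.0°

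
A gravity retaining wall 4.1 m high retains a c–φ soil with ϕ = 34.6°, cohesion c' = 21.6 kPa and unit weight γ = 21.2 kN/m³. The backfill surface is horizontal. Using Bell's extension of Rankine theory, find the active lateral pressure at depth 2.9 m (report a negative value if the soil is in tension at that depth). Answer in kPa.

-5.73 kPa

K_a = (1 − sin φ)/(1 + sin φ) = 0.2756.
σ_a = K_a γ z − 2c√K_a = 0.2756×21.2×2.9 − 2×21.6×0.5250 = -5.734 kPa.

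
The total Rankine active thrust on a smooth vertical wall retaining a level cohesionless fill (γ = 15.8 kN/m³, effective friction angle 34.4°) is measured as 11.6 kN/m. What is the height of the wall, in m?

2.30 m

K_a = 0.2780. P_a = ½ K_a γ H² ⇒ H = √(2P_a/(K_a γ)).
H = √(2×11.6/(0.2780×15.8)) = 2.298 m.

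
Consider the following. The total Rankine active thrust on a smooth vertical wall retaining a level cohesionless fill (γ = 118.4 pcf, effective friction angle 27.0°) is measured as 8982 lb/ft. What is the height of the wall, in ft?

20.1 ft

K_a = 0.3755. P_a = ½ K_a γ H² ⇒ H = √(2P_a/(K_a γ)).
H = √(2×8982/(0.3755×118.4)) = 20.10 ft.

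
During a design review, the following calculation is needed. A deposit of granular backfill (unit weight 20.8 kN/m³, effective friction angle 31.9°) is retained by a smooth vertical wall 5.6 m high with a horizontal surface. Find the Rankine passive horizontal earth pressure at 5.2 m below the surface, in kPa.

K_p = (1 + sin φ)/(1 − sin φ) = 3.241.
σ_h = K_p γ z = 3.241 × 20.8 × 5.2 = 350.6 kPa.

351 kPa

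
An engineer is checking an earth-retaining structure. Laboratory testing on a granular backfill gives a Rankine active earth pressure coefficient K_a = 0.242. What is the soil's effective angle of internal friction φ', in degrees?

K_a = tan²(45° − φ/2) ⇒ 45° − φ/2 = arctan(√0.242) = 26.19°.
φ = 2(45° − 26.19°) = 37.61°.

37.6°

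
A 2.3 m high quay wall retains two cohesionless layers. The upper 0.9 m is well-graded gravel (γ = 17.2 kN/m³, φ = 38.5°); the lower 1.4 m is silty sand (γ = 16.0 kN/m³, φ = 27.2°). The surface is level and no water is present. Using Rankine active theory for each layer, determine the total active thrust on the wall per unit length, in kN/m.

K_a1 = tan²(45°−38.5°/2) = 0.2327; K_a2 = tan²(45°−27.2°/2) = 0.3726.
Layer 1: σ at base = K_a1 γ₁ h₁ = 3.601 kPa; P₁ = ½×3.601×0.9 = 1.621.
Layer 2: σ_v at top = γ₁h₁ = 15.48; σ_h top = K_a2×15.48 = 5.768; σ_h base = K_a2×(15.48+16.0×1.4) = 14.11.
P₂ = ½(5.768+14.11)×1.4 = 13.92. Total P_a = 1.621+13.92 = 15.54 kN/m.

15.5 kN/m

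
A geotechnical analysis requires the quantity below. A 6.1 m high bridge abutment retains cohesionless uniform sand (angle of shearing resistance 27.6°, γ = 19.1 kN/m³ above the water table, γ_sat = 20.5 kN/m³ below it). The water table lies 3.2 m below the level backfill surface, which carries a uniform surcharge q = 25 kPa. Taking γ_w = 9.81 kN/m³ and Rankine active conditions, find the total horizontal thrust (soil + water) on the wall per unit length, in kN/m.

K_a = tan²(45° − φ/2) = 0.3668.
γ' = 20.5 − 9.81 = 10.69 kN/m³. h₂ = H − d_w = 2.9 m.
σ'_h: at surface K_a·q = 9.169; at WT K_a(q+γd_w) = 31.59; at base K_a(q+γd_w+γ'h₂) = 42.96 kPa.
P₁ = ½(9.169+31.59)×3.2 = 65.21; P₂ = ½(31.59+42.96)×2.9 = 108.1; P_w = ½γ_w h₂² = 41.25.
Total = 65.21+108.1+41.25 = 214.6 kN/m.

215 kN/m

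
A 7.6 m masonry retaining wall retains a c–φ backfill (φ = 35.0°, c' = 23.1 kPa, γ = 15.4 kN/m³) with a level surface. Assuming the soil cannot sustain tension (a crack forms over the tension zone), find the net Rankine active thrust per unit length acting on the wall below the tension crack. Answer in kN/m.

7.04 kN/m

K_a = 0.2710; √K_a = 0.5206.
Tension-crack depth z_c = 2c/(γ√K_a) = 2×23.1/(15.4×0.5206) = 5.763 m.
σ_a at base = K_a γ H − 2c√K_a = 0.2710×15.4×7.6 − 2×23.1×0.5206 = 7.666 kPa.
P_a = ½ × 7.666 × (H − z_c) = 0.5×7.666×1.837 = 7.042 kN/m.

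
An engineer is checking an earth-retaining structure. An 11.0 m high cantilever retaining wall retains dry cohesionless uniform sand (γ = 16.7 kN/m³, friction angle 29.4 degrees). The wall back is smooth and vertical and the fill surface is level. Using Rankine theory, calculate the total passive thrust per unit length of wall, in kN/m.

2960 kN/m

K_p = tan²(45° + φ/2) = 2.929.
P_p = ½ K_p γ H² = 0.5 × 2.929 × 16.7 × 11.0² = 2959 kN/m.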